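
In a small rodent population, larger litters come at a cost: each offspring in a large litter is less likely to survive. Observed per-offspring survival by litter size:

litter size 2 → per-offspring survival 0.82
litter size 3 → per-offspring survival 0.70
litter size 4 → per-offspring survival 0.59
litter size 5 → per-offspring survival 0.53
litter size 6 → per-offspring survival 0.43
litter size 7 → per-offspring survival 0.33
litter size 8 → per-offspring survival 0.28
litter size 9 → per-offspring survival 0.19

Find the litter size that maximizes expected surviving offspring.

Expected surviving offspring = c × s(c):
  c=2: 2 × 0.82 = 1.640
  c=3: 3 × 0.70 = 2.100
  c=4: 4 × 0.59 = 2.360
  c=5: 5 × 0.53 = 2.650
  c=6: 6 × 0.43 = 2.580
  c=7: 7 × 0.33 = 2.310
  c=8: 8 × 0.28 = 2.240
  c=9: 9 × 0.19 = 1.710
Maximum at c = 5 (2.650 surviving offspring).

5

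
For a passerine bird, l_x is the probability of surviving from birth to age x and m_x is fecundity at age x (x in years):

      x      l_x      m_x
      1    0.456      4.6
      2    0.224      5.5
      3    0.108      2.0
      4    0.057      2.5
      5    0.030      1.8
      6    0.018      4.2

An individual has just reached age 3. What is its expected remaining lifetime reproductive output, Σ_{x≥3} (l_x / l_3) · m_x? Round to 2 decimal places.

4.52

l_3 = 0.108. Conditional survival from age 3 to x is l_x / l_3.
  x=3: (0.108/0.108) × 2.0 = 2.0000
  x=4: (0.057/0.108) × 2.5 = 1.3194
  x=5: (0.030/0.108) × 1.8 = 0.5000
  x=6: (0.018/0.108) × 4.2 = 0.7000
Sum = 2.0000 + 1.3194 + 0.5000 + 0.7000 = 4.5194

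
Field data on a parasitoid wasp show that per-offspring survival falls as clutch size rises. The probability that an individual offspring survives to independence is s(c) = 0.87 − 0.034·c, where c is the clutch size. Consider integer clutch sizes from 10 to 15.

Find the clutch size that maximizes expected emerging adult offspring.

Expected emerging adult offspring = c × s(c):
  c=10: 10 × 0.530 = 5.300
  c=11: 11 × 0.496 = 5.456
  c=12: 12 × 0.462 = 5.544
  c=13: 13 × 0.428 = 5.564
  c=14: 14 × 0.394 = 5.516
  c=15: 15 × 0.360 = 5.400
Maximum at c = 13 (5.564 emerging adult offspring).

13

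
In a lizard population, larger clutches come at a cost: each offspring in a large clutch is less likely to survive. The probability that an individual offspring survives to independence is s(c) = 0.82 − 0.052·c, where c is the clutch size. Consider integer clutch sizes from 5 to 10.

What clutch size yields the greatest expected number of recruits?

Expected recruits = c × s(c):
  c=5: 5 × 0.560 = 2.800
  c=6: 6 × 0.508 = 3.048
  c=7: 7 × 0.456 = 3.192
  c=8: 8 × 0.404 = 3.232
  c=9: 9 × 0.352 = 3.168
  c=10: 10 × 0.300 = 3.000
Maximum at c = 8 (3.232 recruits).

8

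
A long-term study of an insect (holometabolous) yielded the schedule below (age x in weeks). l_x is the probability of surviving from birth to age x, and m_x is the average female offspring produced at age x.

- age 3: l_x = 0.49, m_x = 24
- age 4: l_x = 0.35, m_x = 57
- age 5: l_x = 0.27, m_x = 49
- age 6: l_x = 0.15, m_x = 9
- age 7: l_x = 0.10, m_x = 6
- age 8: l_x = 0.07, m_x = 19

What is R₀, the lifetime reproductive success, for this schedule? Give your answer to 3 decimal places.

R₀ = Σ l_x m_x:
  age 3: 0.49 × 24 = 11.7600
  age 4: 0.35 × 57 = 19.9500
  age 5: 0.27 × 49 = 13.2300
  age 6: 0.15 × 9 = 1.3500
  age 7: 0.10 × 6 = 0.6000
  age 8: 0.07 × 19 = 1.3300
R₀ = 11.7600 + 19.9500 + 13.2300 + 1.3500 + 0.6000 + 1.3300 = 48.2200

48.220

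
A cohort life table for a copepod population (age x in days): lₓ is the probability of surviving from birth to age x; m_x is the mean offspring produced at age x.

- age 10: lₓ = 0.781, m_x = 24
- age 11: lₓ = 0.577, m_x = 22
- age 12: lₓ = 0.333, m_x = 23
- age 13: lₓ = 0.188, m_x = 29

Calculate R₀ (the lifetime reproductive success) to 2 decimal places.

R₀ = Σ lₓ m_x:
  age 10: 0.781 × 24 = 18.7440
  age 11: 0.577 × 22 = 12.6940
  age 12: 0.333 × 23 = 7.6590
  age 13: 0.188 × 29 = 5.4520
R₀ = 18.7440 + 12.6940 + 7.6590 + 5.4520 = 44.5490

44.55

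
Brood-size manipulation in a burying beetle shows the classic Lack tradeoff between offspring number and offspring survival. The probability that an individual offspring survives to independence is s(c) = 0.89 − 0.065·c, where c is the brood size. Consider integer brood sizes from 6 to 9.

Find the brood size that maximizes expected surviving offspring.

Expected surviving offspring = c × s(c):
  c=6: 6 × 0.500 = 3.000
  c=7: 7 × 0.435 = 3.045
  c=8: 8 × 0.370 = 2.960
  c=9: 9 × 0.305 = 2.745
Maximum at c = 7 (3.045 surviving offspring).

7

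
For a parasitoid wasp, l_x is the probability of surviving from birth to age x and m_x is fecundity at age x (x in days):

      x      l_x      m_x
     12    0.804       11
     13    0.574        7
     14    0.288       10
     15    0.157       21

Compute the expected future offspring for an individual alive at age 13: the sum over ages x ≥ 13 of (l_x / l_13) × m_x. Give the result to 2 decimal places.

l_13 = 0.574. Conditional survival from age 13 to x is l_x / l_13.
  x=13: (0.574/0.574) × 7 = 7.0000
  x=14: (0.288/0.574) × 10 = 5.0174
  x=15: (0.157/0.574) × 21 = 5.7439
Sum = 7.0000 + 5.0174 + 5.7439 = 17.7613

17.76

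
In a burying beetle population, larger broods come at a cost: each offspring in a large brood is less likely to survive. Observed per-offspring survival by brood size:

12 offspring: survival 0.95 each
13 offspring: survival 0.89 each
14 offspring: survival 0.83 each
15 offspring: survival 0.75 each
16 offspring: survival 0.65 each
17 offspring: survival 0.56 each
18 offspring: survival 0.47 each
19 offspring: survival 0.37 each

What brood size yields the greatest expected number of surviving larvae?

14

Expected surviving larvae = c × s(c):
  c=12: 12 × 0.95 = 11.400
  c=13: 13 × 0.89 = 11.570
  c=14: 14 × 0.83 = 11.620
  c=15: 15 × 0.75 = 11.250
  c=16: 16 × 0.65 = 10.400
  c=17: 17 × 0.56 = 9.520
  c=18: 18 × 0.47 = 8.460
  c=19: 19 × 0.37 = 7.030
Maximum at c = 14 (11.620 surviving larvae).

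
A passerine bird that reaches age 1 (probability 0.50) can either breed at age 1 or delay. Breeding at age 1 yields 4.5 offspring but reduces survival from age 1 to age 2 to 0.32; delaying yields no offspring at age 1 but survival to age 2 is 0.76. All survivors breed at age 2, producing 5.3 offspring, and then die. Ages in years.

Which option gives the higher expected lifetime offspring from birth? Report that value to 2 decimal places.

breed at age 1: R₀ = 0.50 × (4.5 + 0.32 × 5.3) = 0.50 × 6.1960 = 3.0980
delay to age 2: R₀ = 0.50 × (0.76 × 5.3) = 0.50 × 4.0280 = 2.0140
Higher: breed at age 1 (3.0980).

3.10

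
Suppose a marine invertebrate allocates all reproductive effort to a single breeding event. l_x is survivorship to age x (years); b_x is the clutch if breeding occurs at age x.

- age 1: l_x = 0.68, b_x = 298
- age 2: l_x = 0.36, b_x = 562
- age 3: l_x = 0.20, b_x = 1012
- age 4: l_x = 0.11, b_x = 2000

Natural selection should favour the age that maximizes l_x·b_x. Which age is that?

4

Expected offspring if breeding at age x = l_x × b_x:
  age 1: 0.68 × 298 = 202.640
  age 2: 0.36 × 562 = 202.320
  age 3: 0.20 × 1012 = 202.400
  age 4: 0.11 × 2000 = 220.000
Maximum at age 4 (220.000).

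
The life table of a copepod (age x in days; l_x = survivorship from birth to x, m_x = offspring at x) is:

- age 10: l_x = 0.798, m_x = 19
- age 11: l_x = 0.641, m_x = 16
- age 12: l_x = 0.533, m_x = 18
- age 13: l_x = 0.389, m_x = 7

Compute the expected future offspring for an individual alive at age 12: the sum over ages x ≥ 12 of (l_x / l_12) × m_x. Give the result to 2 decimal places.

23.11

l_12 = 0.533. Conditional survival from age 12 to x is l_x / l_12.
  x=12: (0.533/0.533) × 18 = 18.0000
  x=13: (0.389/0.533) × 7 = 5.1088
Sum = 18.0000 + 5.1088 = 23.1088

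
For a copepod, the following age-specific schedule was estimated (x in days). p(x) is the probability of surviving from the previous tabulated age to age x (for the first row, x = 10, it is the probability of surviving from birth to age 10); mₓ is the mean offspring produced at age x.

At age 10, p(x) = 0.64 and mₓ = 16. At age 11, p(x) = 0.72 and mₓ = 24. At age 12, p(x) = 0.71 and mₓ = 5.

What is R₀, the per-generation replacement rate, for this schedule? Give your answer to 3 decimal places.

Survivorship from birth: l_x = p_10·p_11·…·p_x.
  l_10 = 0.64000
  l_11 = 0.46080
  l_12 = 0.32717
R₀ = Σ l_x mₓ:
  age 10: 0.64000 × 16 = 10.2400
  age 11: 0.46080 × 24 = 11.0592
  age 12: 0.32717 × 5 = 1.6359
R₀ = 10.2400 + 11.0592 + 1.6359 = 22.9351

22.935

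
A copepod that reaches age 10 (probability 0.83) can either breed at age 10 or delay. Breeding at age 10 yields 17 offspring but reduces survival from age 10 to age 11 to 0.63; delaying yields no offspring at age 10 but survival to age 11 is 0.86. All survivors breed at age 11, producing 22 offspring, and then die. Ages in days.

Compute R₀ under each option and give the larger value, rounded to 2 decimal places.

breed at age 10: R₀ = 0.83 × (17 + 0.63 × 22) = 0.83 × 30.8600 = 25.6138
delay to age 11: R₀ = 0.83 × (0.86 × 22) = 0.83 × 18.9200 = 15.7036
Higher: breed at age 10 (25.6138).

25.61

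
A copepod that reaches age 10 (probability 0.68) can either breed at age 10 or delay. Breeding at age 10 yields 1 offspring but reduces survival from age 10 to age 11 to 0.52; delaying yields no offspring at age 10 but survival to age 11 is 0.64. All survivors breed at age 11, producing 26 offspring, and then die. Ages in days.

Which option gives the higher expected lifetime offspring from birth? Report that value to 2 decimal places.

breed at age 10: R₀ = 0.68 × (1 + 0.52 × 26) = 0.68 × 14.5200 = 9.8736
delay to age 11: R₀ = 0.68 × (0.64 × 26) = 0.68 × 16.6400 = 11.3152
Higher: delay to age 11 (11.3152).

11.32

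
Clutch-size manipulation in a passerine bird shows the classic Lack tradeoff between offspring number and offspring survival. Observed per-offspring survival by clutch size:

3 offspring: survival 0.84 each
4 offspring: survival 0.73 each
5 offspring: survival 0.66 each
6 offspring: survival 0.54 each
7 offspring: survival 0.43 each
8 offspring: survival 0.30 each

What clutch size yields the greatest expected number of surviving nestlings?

5

Expected surviving nestlings = c × s(c):
  c=3: 3 × 0.84 = 2.520
  c=4: 4 × 0.73 = 2.920
  c=5: 5 × 0.66 = 3.300
  c=6: 6 × 0.54 = 3.240
  c=7: 7 × 0.43 = 3.010
  c=8: 8 × 0.30 = 2.400
Maximum at c = 5 (3.300 surviving nestlings).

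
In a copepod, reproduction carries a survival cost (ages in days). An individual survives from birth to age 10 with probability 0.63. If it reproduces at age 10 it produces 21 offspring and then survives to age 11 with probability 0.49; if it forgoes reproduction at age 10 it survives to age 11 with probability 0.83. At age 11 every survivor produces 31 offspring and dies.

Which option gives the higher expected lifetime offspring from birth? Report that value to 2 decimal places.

breed at age 10: R₀ = 0.63 × (21 + 0.49 × 31) = 0.63 × 36.1900 = 22.7997
delay to age 11: R₀ = 0.63 × (0.83 × 31) = 0.63 × 25.7300 = 16.2099
Higher: breed at age 10 (22.7997).

22.80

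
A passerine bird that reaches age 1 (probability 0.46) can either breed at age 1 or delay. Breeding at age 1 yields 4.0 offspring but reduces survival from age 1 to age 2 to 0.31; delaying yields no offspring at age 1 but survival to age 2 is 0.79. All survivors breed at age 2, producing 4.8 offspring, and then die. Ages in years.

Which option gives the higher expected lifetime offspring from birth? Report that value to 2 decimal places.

2.52

breed at age 1: R₀ = 0.46 × (4.0 + 0.31 × 4.8) = 0.46 × 5.4880 = 2.5245
delay to age 2: R₀ = 0.46 × (0.79 × 4.8) = 0.46 × 3.7920 = 1.7443
Higher: breed at age 1 (2.5245).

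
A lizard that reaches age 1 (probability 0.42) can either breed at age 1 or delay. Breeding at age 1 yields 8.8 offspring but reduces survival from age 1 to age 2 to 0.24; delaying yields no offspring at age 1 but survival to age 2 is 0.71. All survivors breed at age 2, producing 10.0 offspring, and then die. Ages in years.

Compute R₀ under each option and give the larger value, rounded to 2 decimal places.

4.70

breed at age 1: R₀ = 0.42 × (8.8 + 0.24 × 10.0) = 0.42 × 11.2000 = 4.7040
delay to age 2: R₀ = 0.42 × (0.71 × 10.0) = 0.42 × 7.1000 = 2.9820
Higher: breed at age 1 (4.7040).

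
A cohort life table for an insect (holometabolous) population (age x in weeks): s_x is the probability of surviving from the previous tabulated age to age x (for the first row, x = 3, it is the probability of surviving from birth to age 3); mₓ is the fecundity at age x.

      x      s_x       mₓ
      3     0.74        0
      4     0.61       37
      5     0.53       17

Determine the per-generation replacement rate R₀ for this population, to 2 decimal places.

Survivorship from birth: l_x = s_3·s_4·…·s_x.
  l_3 = 0.74000
  l_4 = 0.45140
  l_5 = 0.23924
R₀ = Σ l_x mₓ:
  age 3: 0.74000 × 0 = 0.0000
  age 4: 0.45140 × 37 = 16.7018
  age 5: 0.23924 × 17 = 4.0671
R₀ = 0.0000 + 16.7018 + 4.0671 = 20.7689

20.77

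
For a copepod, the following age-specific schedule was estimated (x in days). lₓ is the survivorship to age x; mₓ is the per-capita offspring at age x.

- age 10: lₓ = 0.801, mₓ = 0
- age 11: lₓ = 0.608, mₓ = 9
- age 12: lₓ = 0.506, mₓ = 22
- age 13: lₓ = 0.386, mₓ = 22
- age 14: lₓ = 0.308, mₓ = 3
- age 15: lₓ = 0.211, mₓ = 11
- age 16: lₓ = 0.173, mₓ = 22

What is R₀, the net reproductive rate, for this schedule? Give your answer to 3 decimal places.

32.147

R₀ = Σ lₓ mₓ:
  age 10: 0.801 × 0 = 0.0000
  age 11: 0.608 × 9 = 5.4720
  age 12: 0.506 × 22 = 11.1320
  age 13: 0.386 × 22 = 8.4920
  age 14: 0.308 × 3 = 0.9240
  age 15: 0.211 × 11 = 2.3210
  age 16: 0.173 × 22 = 3.8060
R₀ = 0.0000 + 5.4720 + 11.1320 + 8.4920 + 0.9240 + 2.3210 + 3.8060 = 32.1470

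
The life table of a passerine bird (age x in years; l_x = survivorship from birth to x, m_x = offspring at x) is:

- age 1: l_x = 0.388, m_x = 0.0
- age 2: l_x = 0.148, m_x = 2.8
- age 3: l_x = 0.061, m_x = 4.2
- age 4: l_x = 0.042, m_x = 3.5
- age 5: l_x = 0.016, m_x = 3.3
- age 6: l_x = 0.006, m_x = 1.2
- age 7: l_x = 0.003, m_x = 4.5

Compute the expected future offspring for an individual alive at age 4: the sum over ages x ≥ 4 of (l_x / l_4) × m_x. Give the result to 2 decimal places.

l_4 = 0.042. Conditional survival from age 4 to x is l_x / l_4.
  x=4: (0.042/0.042) × 3.5 = 3.5000
  x=5: (0.016/0.042) × 3.3 = 1.2571
  x=6: (0.006/0.042) × 1.2 = 0.1714
  x=7: (0.003/0.042) × 4.5 = 0.3214
Sum = 3.5000 + 1.2571 + 0.1714 + 0.3214 = 5.2500

5.25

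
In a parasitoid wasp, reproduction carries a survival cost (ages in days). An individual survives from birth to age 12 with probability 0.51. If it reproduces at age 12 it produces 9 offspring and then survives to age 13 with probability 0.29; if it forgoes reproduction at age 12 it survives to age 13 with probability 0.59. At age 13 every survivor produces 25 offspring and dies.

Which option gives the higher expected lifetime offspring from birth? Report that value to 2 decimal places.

breed at age 12: R₀ = 0.51 × (9 + 0.29 × 25) = 0.51 × 16.2500 = 8.2875
delay to age 13: R₀ = 0.51 × (0.59 × 25) = 0.51 × 14.7500 = 7.5225
Higher: breed at age 12 (8.2875).

8.29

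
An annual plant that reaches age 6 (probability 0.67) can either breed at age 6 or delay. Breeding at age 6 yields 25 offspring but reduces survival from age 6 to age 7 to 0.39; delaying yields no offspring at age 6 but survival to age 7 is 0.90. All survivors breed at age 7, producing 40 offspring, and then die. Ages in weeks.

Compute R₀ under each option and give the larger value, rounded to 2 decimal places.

27.20

breed at age 6: R₀ = 0.67 × (25 + 0.39 × 40) = 0.67 × 40.6000 = 27.2020
delay to age 7: R₀ = 0.67 × (0.90 × 40) = 0.67 × 36.0000 = 24.1200
Higher: breed at age 6 (27.2020).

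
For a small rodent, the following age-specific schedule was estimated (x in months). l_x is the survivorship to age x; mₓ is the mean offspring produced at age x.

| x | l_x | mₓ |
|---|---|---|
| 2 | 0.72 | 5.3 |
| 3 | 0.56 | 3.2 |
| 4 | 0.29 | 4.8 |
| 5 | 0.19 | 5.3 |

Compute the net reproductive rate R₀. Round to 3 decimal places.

8.007

R₀ = Σ l_x mₓ:
  age 2: 0.72 × 5.3 = 3.8160
  age 3: 0.56 × 3.2 = 1.7920
  age 4: 0.29 × 4.8 = 1.3920
  age 5: 0.19 × 5.3 = 1.0070
R₀ = 3.8160 + 1.7920 + 1.3920 + 1.0070 = 8.0070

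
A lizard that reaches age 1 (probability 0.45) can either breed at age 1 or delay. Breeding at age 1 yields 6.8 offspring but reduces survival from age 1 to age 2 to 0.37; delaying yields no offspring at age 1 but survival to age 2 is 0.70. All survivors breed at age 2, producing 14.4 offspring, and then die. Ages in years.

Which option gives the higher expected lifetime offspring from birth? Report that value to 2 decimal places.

breed at age 1: R₀ = 0.45 × (6.8 + 0.37 × 14.4) = 0.45 × 12.1280 = 5.4576
delay to age 2: R₀ = 0.45 × (0.70 × 14.4) = 0.45 × 10.0800 = 4.5360
Higher: breed at age 1 (5.4576).

5.46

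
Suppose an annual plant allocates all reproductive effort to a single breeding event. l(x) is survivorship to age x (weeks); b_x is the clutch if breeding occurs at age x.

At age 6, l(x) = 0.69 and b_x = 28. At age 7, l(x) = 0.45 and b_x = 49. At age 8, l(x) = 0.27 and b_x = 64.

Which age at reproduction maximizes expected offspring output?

Expected offspring if breeding at age x = l(x) × b_x:
  age 6: 0.69 × 28 = 19.320
  age 7: 0.45 × 49 = 22.050
  age 8: 0.27 × 64 = 17.280
Maximum at age 7 (22.050).

7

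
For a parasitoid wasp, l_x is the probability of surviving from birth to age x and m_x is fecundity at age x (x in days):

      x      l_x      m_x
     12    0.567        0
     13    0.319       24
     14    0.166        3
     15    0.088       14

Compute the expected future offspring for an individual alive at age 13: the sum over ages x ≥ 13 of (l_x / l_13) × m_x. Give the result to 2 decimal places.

l_13 = 0.319. Conditional survival from age 13 to x is l_x / l_13.
  x=13: (0.319/0.319) × 24 = 24.0000
  x=14: (0.166/0.319) × 3 = 1.5611
  x=15: (0.088/0.319) × 14 = 3.8621
Sum = 24.0000 + 1.5611 + 3.8621 = 29.4232

29.42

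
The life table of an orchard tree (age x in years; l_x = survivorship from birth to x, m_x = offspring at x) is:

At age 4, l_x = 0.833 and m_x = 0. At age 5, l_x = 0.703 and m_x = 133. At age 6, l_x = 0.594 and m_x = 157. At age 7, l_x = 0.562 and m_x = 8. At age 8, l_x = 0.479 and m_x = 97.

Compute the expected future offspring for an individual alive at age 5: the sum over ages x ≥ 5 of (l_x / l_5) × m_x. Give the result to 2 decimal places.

l_5 = 0.703. Conditional survival from age 5 to x is l_x / l_5.
  x=5: (0.703/0.703) × 133 = 133.0000
  x=6: (0.594/0.703) × 157 = 132.6572
  x=7: (0.562/0.703) × 8 = 6.3954
  x=8: (0.479/0.703) × 97 = 66.0925
Sum = 133.0000 + 132.6572 + 6.3954 + 66.0925 = 338.1451

338.15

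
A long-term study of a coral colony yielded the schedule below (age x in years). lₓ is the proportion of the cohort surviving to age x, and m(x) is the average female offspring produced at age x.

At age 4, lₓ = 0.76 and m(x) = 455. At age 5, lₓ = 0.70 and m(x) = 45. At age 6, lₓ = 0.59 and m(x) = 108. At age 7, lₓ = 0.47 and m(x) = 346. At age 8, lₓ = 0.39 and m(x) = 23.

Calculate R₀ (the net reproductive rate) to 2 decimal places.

612.61

R₀ = Σ lₓ m(x):
  age 4: 0.76 × 455 = 345.8000
  age 5: 0.70 × 45 = 31.5000
  age 6: 0.59 × 108 = 63.7200
  age 7: 0.47 × 346 = 162.6200
  age 8: 0.39 × 23 = 8.9700
R₀ = 345.8000 + 31.5000 + 63.7200 + 162.6200 + 8.9700 = 612.6100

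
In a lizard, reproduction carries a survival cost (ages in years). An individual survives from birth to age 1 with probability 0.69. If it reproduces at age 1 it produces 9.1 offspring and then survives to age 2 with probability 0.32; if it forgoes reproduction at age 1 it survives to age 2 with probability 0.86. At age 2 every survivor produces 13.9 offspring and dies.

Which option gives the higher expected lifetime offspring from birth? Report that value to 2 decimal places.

breed at age 1: R₀ = 0.69 × (9.1 + 0.32 × 13.9) = 0.69 × 13.5480 = 9.3481
delay to age 2: R₀ = 0.69 × (0.86 × 13.9) = 0.69 × 11.9540 = 8.2483
Higher: breed at age 1 (9.3481).

9.35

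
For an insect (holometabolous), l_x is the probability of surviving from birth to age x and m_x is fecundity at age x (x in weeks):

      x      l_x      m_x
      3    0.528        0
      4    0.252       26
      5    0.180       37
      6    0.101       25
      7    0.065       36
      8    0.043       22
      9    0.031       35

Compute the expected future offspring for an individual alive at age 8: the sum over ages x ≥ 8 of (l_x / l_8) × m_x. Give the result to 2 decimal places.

l_8 = 0.043. Conditional survival from age 8 to x is l_x / l_8.
  x=8: (0.043/0.043) × 22 = 22.0000
  x=9: (0.031/0.043) × 35 = 25.2326
Sum = 22.0000 + 25.2326 = 47.2326

47.23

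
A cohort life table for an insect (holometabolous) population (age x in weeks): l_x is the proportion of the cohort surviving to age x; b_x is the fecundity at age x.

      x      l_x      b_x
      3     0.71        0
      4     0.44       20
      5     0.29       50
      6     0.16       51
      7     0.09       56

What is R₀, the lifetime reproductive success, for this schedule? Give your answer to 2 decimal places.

R₀ = Σ l_x b_x:
  age 3: 0.71 × 0 = 0.0000
  age 4: 0.44 × 20 = 8.8000
  age 5: 0.29 × 50 = 14.5000
  age 6: 0.16 × 51 = 8.1600
  age 7: 0.09 × 56 = 5.0400
R₀ = 0.0000 + 8.8000 + 14.5000 + 8.1600 + 5.0400 = 36.5000

36.50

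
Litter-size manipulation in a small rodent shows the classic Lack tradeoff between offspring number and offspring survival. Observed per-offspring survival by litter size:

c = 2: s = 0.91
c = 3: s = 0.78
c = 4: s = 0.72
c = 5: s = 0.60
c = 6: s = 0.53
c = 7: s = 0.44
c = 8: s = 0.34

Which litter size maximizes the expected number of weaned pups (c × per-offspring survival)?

Expected weaned pups = c × s(c):
  c=2: 2 × 0.91 = 1.820
  c=3: 3 × 0.78 = 2.340
  c=4: 4 × 0.72 = 2.880
  c=5: 5 × 0.60 = 3.000
  c=6: 6 × 0.53 = 3.180
  c=7: 7 × 0.44 = 3.080
  c=8: 8 × 0.34 = 2.720
Maximum at c = 6 (3.180 weaned pups).

6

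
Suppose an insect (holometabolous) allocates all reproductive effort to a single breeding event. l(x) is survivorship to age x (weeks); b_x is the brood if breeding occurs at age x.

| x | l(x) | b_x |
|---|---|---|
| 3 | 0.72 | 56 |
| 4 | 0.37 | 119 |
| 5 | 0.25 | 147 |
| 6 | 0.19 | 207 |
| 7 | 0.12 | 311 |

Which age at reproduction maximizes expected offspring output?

4

Expected offspring if breeding at age x = l(x) × b_x:
  age 3: 0.72 × 56 = 40.320
  age 4: 0.37 × 119 = 44.030
  age 5: 0.25 × 147 = 36.750
  age 6: 0.19 × 207 = 39.330
  age 7: 0.12 × 311 = 37.320
Maximum at age 4 (44.030).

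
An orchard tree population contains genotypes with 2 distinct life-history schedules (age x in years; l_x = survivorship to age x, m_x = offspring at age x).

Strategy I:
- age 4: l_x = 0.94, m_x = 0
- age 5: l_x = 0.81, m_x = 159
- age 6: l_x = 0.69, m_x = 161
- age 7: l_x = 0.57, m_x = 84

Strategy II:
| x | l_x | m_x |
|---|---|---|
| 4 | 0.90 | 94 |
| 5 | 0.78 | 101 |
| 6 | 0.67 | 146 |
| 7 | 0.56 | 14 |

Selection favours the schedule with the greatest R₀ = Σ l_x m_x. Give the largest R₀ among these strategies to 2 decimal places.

287.76

Strategy I: R₀ = 0.94×0 + 0.81×159 + 0.69×161 + 0.57×84 = 287.7600
Strategy II: R₀ = 0.90×94 + 0.78×101 + 0.67×146 + 0.56×14 = 269.0400
Highest R₀: strategy I with 287.7600.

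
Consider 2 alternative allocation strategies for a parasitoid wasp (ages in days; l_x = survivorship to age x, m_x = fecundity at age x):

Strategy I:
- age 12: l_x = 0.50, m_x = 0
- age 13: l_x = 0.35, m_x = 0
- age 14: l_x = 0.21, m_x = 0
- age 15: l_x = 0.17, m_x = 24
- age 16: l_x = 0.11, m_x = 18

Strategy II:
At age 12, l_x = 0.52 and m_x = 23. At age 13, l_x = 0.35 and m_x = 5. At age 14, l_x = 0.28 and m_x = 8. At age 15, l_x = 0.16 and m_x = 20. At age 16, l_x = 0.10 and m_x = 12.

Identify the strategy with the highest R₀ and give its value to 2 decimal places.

Strategy I: R₀ = 0.50×0 + 0.35×0 + 0.21×0 + 0.17×24 + 0.11×18 = 6.0600
Strategy II: R₀ = 0.52×23 + 0.35×5 + 0.28×8 + 0.16×20 + 0.10×12 = 20.3500
Highest R₀: strategy II with 20.3500.

20.35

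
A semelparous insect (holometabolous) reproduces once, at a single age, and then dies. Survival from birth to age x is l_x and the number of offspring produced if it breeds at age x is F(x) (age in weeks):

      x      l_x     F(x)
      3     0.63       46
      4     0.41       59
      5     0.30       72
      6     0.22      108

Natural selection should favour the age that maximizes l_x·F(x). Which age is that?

3

Expected offspring if breeding at age x = l_x × F(x):
  age 3: 0.63 × 46 = 28.980
  age 4: 0.41 × 59 = 24.190
  age 5: 0.30 × 72 = 21.600
  age 6: 0.22 × 108 = 23.760
Maximum at age 3 (28.980).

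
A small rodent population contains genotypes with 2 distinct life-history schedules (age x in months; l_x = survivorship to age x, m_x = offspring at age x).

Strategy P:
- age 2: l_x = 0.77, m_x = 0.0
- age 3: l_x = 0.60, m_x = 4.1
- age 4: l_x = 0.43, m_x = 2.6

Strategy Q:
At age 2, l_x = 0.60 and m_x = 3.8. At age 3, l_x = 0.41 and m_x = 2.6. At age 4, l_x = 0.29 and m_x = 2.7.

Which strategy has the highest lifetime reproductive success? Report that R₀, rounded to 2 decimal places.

Strategy P: R₀ = 0.77×0.0 + 0.60×4.1 + 0.43×2.6 = 3.5780
Strategy Q: R₀ = 0.60×3.8 + 0.41×2.6 + 0.29×2.7 = 4.1290
Highest R₀: strategy Q with 4.1290.

4.13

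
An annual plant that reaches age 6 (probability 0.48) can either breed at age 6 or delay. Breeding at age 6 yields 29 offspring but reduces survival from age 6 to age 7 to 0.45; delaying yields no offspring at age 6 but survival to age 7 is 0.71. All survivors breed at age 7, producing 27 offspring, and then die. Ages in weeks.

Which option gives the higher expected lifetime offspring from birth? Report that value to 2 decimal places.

19.75

breed at age 6: R₀ = 0.48 × (29 + 0.45 × 27) = 0.48 × 41.1500 = 19.7520
delay to age 7: R₀ = 0.48 × (0.71 × 27) = 0.48 × 19.1700 = 9.2016
Higher: breed at age 6 (19.7520).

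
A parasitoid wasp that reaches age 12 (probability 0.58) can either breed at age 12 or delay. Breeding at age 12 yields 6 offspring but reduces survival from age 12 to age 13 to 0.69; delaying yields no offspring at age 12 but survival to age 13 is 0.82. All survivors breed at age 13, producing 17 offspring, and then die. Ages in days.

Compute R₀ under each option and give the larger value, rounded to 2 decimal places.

breed at age 12: R₀ = 0.58 × (6 + 0.69 × 17) = 0.58 × 17.7300 = 10.2834
delay to age 13: R₀ = 0.58 × (0.82 × 17) = 0.58 × 13.9400 = 8.0852
Higher: breed at age 12 (10.2834).

10.28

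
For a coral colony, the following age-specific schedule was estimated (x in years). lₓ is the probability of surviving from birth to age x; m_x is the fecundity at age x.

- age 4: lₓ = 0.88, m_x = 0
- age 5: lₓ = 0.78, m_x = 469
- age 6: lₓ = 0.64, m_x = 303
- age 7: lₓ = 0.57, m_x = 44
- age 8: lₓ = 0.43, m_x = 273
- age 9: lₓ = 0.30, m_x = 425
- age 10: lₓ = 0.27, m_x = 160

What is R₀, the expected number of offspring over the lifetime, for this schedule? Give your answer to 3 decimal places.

R₀ = Σ lₓ m_x:
  age 4: 0.88 × 0 = 0.0000
  age 5: 0.78 × 469 = 365.8200
  age 6: 0.64 × 303 = 193.9200
  age 7: 0.57 × 44 = 25.0800
  age 8: 0.43 × 273 = 117.3900
  age 9: 0.30 × 425 = 127.5000
  age 10: 0.27 × 160 = 43.2000
R₀ = 0.0000 + 365.8200 + 193.9200 + 25.0800 + 117.3900 + 127.5000 + 43.2000 = 872.9100

872.910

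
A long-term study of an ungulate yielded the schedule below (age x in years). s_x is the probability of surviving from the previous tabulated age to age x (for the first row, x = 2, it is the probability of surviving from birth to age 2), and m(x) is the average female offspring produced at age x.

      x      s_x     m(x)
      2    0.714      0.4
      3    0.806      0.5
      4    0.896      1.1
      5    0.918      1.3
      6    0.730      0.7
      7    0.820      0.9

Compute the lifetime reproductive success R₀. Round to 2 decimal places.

Survivorship from birth: l_x = s_2·s_3·…·s_x.
  l_2 = 0.71400
  l_3 = 0.57548
  l_4 = 0.51563
  l_5 = 0.47335
  l_6 = 0.34555
  l_7 = 0.28335
R₀ = Σ l_x m(x):
  age 2: 0.71400 × 0.4 = 0.2856
  age 3: 0.57548 × 0.5 = 0.2877
  age 4: 0.51563 × 1.1 = 0.5672
  age 5: 0.47335 × 1.3 = 0.6154
  age 6: 0.34555 × 0.7 = 0.2419
  age 7: 0.28335 × 0.9 = 0.2550
R₀ = 0.2856 + 0.2877 + 0.5672 + 0.6154 + 0.2419 + 0.2550 = 2.2528

2.25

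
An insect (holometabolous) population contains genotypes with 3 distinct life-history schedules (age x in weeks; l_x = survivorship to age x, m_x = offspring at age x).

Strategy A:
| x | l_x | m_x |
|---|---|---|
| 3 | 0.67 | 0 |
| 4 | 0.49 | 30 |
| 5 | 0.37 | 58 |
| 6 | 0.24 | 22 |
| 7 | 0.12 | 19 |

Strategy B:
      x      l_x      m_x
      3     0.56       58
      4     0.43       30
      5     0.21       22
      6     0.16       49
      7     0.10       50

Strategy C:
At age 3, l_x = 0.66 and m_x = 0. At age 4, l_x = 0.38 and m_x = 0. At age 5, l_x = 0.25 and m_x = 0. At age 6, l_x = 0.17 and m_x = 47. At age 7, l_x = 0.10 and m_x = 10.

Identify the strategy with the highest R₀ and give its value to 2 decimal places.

Strategy A: R₀ = 0.67×0 + 0.49×30 + 0.37×58 + 0.24×22 + 0.12×19 = 43.7200
Strategy B: R₀ = 0.56×58 + 0.43×30 + 0.21×22 + 0.16×49 + 0.10×50 = 62.8400
Strategy C: R₀ = 0.66×0 + 0.38×0 + 0.25×0 + 0.17×47 + 0.10×10 = 8.9900
Highest R₀: strategy B with 62.8400.

62.84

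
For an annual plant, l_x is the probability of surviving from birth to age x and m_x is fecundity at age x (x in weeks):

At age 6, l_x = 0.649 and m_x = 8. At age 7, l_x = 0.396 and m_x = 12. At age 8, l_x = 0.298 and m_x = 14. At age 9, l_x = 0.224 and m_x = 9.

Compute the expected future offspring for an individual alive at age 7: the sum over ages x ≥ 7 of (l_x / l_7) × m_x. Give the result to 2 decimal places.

27.63

l_7 = 0.396. Conditional survival from age 7 to x is l_x / l_7.
  x=7: (0.396/0.396) × 12 = 12.0000
  x=8: (0.298/0.396) × 14 = 10.5354
  x=9: (0.224/0.396) × 9 = 5.0909
Sum = 12.0000 + 10.5354 + 5.0909 = 27.6263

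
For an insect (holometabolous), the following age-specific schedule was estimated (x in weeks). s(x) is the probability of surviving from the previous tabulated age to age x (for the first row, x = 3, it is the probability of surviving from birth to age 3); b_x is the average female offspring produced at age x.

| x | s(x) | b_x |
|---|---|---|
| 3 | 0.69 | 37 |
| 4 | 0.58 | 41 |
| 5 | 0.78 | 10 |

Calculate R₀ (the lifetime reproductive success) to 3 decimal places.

45.060

Survivorship from birth: l_x = s_3·s_4·…·s_x.
  l_3 = 0.69000
  l_4 = 0.40020
  l_5 = 0.31216
R₀ = Σ l_x b_x:
  age 3: 0.69000 × 37 = 25.5300
  age 4: 0.40020 × 41 = 16.4082
  age 5: 0.31216 × 10 = 3.1216
R₀ = 25.5300 + 16.4082 + 3.1216 = 45.0598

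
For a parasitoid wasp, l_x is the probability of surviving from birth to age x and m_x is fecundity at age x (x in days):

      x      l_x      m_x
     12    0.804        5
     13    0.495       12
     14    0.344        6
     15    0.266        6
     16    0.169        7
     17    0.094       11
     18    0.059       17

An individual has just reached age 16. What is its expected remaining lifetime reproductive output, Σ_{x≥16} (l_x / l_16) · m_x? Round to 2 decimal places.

19.05

l_16 = 0.169. Conditional survival from age 16 to x is l_x / l_16.
  x=16: (0.169/0.169) × 7 = 7.0000
  x=17: (0.094/0.169) × 11 = 6.1183
  x=18: (0.059/0.169) × 17 = 5.9349
Sum = 7.0000 + 6.1183 + 5.9349 = 19.0533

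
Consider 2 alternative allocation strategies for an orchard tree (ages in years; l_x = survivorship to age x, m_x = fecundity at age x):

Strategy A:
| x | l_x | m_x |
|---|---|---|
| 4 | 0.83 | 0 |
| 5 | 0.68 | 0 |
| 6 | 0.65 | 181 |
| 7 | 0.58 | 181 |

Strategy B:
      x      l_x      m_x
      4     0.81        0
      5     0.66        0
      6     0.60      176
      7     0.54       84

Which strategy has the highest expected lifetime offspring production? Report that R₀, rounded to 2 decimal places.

222.63

Strategy A: R₀ = 0.83×0 + 0.68×0 + 0.65×181 + 0.58×181 = 222.6300
Strategy B: R₀ = 0.81×0 + 0.66×0 + 0.60×176 + 0.54×84 = 150.9600
Highest R₀: strategy A with 222.6300.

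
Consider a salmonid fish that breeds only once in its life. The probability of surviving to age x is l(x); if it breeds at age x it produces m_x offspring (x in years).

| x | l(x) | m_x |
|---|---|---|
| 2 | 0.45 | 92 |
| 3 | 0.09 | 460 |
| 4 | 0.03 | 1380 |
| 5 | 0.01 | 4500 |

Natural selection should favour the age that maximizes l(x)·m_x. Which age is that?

Expected offspring if breeding at age x = l(x) × m_x:
  age 2: 0.45 × 92 = 41.400
  age 3: 0.09 × 460 = 41.400
  age 4: 0.03 × 1380 = 41.400
  age 5: 0.01 × 4500 = 45.000
Maximum at age 5 (45.000).

5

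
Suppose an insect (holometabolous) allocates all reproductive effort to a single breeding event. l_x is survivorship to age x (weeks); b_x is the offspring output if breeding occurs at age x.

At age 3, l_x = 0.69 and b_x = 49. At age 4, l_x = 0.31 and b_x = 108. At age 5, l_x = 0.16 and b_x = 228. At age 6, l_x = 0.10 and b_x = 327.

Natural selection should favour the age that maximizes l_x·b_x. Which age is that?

Expected offspring if breeding at age x = l_x × b_x:
  age 3: 0.69 × 49 = 33.810
  age 4: 0.31 × 108 = 33.480
  age 5: 0.16 × 228 = 36.480
  age 6: 0.10 × 327 = 32.700
Maximum at age 5 (36.480).

5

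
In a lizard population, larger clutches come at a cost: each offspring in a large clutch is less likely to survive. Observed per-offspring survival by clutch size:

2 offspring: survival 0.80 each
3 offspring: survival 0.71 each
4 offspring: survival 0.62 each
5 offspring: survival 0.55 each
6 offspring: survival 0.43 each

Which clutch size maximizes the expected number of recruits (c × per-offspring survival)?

5

Expected recruits = c × s(c):
  c=2: 2 × 0.80 = 1.600
  c=3: 3 × 0.71 = 2.130
  c=4: 4 × 0.62 = 2.480
  c=5: 5 × 0.55 = 2.750
  c=6: 6 × 0.43 = 2.580
Maximum at c = 5 (2.750 recruits).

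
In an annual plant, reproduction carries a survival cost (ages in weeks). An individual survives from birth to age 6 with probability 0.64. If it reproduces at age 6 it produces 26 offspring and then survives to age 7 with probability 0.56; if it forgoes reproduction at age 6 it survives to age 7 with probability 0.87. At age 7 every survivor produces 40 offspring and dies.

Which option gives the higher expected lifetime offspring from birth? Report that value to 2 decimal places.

30.98

breed at age 6: R₀ = 0.64 × (26 + 0.56 × 40) = 0.64 × 48.4000 = 30.9760
delay to age 7: R₀ = 0.64 × (0.87 × 40) = 0.64 × 34.8000 = 22.2720
Higher: breed at age 6 (30.9760).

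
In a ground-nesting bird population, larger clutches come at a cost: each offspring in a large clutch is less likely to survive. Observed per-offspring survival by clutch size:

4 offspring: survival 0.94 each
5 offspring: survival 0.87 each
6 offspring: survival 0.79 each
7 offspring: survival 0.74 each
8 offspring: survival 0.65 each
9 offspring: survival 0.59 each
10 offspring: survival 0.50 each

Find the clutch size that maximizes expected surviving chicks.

Expected surviving chicks = c × s(c):
  c=4: 4 × 0.94 = 3.760
  c=5: 5 × 0.87 = 4.350
  c=6: 6 × 0.79 = 4.740
  c=7: 7 × 0.74 = 5.180
  c=8: 8 × 0.65 = 5.200
  c=9: 9 × 0.59 = 5.310
  c=10: 10 × 0.50 = 5.000
Maximum at c = 9 (5.310 surviving chicks).

9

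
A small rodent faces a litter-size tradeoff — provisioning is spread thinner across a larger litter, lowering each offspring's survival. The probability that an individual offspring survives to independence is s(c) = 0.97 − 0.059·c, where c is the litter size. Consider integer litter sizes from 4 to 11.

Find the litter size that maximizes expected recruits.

8

Expected recruits = c × s(c):
  c=4: 4 × 0.734 = 2.936
  c=5: 5 × 0.675 = 3.375
  c=6: 6 × 0.616 = 3.696
  c=7: 7 × 0.557 = 3.899
  c=8: 8 × 0.498 = 3.984
  c=9: 9 × 0.439 = 3.951
  c=10: 10 × 0.380 = 3.800
  c=11: 11 × 0.321 = 3.531
Maximum at c = 8 (3.984 recruits).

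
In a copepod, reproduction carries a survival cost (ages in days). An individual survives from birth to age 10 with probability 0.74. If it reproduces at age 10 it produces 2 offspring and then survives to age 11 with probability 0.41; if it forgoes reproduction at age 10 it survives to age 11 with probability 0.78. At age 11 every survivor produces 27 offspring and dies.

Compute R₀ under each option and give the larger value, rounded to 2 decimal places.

15.58

breed at age 10: R₀ = 0.74 × (2 + 0.41 × 27) = 0.74 × 13.0700 = 9.6718
delay to age 11: R₀ = 0.74 × (0.78 × 27) = 0.74 × 21.0600 = 15.5844
Higher: delay to age 11 (15.5844).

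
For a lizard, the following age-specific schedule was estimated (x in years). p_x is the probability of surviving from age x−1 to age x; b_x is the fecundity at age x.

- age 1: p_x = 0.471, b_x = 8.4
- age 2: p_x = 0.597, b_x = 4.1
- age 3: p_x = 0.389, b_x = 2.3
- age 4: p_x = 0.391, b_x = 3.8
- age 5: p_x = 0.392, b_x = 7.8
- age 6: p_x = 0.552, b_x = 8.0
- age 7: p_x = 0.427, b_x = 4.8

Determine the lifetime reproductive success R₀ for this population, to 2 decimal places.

Survivorship from birth: l_x = p_1·p_2·…·p_x.
  l_1 = 0.47100
  l_2 = 0.28119
  l_3 = 0.10938
  l_4 = 0.04277
  l_5 = 0.01677
  l_6 = 0.00925
  l_7 = 0.00395
R₀ = Σ l_x b_x:
  age 1: 0.47100 × 8.4 = 3.9564
  age 2: 0.28119 × 4.1 = 1.1529
  age 3: 0.10938 × 2.3 = 0.2516
  age 4: 0.04277 × 3.8 = 0.1625
  age 5: 0.01677 × 7.8 = 0.1308
  age 6: 0.00925 × 8.0 = 0.0740
  age 7: 0.00395 × 4.8 = 0.0190
R₀ = 3.9564 + 1.1529 + 0.2516 + 0.1625 + 0.1308 + 0.0740 + 0.0190 = 5.7471

5.75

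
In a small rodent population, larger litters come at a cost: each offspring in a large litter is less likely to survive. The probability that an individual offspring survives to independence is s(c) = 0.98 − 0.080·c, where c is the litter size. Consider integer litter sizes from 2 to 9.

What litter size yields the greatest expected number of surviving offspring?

6

Expected surviving offspring = c × s(c):
  c=2: 2 × 0.820 = 1.640
  c=3: 3 × 0.740 = 2.220
  c=4: 4 × 0.660 = 2.640
  c=5: 5 × 0.580 = 2.900
  c=6: 6 × 0.500 = 3.000
  c=7: 7 × 0.420 = 2.940
  c=8: 8 × 0.340 = 2.720
  c=9: 9 × 0.260 = 2.340
Maximum at c = 6 (3.000 surviving offspring).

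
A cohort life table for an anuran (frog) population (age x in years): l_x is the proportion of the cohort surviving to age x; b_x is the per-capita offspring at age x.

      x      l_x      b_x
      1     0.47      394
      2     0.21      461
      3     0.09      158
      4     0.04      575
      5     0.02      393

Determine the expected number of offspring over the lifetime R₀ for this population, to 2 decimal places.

327.07

R₀ = Σ l_x b_x:
  age 1: 0.47 × 394 = 185.1800
  age 2: 0.21 × 461 = 96.8100
  age 3: 0.09 × 158 = 14.2200
  age 4: 0.04 × 575 = 23.0000
  age 5: 0.02 × 393 = 7.8600
R₀ = 185.1800 + 96.8100 + 14.2200 + 23.0000 + 7.8600 = 327.0700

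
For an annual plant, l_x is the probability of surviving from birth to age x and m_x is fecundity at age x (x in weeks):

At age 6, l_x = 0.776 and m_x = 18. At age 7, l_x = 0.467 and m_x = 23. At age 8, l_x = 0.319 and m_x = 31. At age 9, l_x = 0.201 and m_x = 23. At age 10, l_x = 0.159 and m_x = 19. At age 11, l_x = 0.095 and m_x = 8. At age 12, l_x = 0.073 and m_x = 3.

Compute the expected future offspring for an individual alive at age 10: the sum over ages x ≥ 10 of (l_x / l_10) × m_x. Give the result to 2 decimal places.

l_10 = 0.159. Conditional survival from age 10 to x is l_x / l_10.
  x=10: (0.159/0.159) × 19 = 19.0000
  x=11: (0.095/0.159) × 8 = 4.7799
  x=12: (0.073/0.159) × 3 = 1.3774
Sum = 19.0000 + 4.7799 + 1.3774 = 25.1572

25.16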